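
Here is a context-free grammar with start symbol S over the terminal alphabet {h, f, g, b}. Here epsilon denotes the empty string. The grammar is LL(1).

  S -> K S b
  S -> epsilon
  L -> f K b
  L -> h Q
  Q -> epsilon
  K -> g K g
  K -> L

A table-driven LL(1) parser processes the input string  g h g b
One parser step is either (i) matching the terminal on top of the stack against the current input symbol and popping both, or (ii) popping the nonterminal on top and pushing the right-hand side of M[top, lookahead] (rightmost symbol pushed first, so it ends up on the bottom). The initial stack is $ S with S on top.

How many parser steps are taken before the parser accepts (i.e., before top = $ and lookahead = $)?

10

      Stack        Input      Action
   1  $ S          g h g b $  expand S -> K S b
   2  $ b S K      g h g b $  expand K -> g K g
   3  $ b S g K g  g h g b $  match g
   4  $ b S g K    h g b $    expand K -> L
   5  $ b S g L    h g b $    expand L -> h Q
   6  $ b S g Q h  h g b $    match h
   7  $ b S g Q    g b $      expand Q -> epsilon
   8  $ b S g      g b $      match g
   9  $ b S        b $        expand S -> epsilon
  10  $ b          b $        match b
Accept reached after 10 steps.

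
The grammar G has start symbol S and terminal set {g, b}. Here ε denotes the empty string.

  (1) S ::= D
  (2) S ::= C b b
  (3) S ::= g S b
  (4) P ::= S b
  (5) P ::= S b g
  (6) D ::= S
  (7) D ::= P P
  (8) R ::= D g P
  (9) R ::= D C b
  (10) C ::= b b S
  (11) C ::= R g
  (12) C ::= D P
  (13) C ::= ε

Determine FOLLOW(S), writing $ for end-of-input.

{$, b, g}

FIRST(S): from S::=D we get {b, g}; from S::=C b b we get {b, g}; from S::=g S b we get {g}. So FIRST(S) = {b, g}.
FIRST(P): from P::=S b we get {b, g}; from P::=S b g we get {b, g}. So FIRST(P) = {b, g}.
FIRST(D): from D::=S we get {b, g}; from D::=P P we get {b, g}. So FIRST(D) = {b, g}.
FIRST(R): from R::=D g P we get {b, g}; from R::=D C b we get {b, g}. So FIRST(R) = {b, g}.
FIRST(C): from C::=b b S we get {b}; from C::=R g we get {b, g}; from C::=D P we get {b, g}; from C::=ε we get {ε}. So FIRST(C) = {ε, b, g}.
FOLLOW(S) includes $ since S is the start symbol.
FOLLOW(R): in C::=R g, R is followed by g with FIRST {g}. Thus FOLLOW(R) = {g}.
FOLLOW(C): in S::=C b b, C is followed by b b with FIRST {b}; in R::=D C b, C is followed by b with FIRST {b}. Thus FOLLOW(C) = {b}.
FOLLOW(S): in S::=g S b, S is followed by b with FIRST {b}; in P::=S b, S is followed by b with FIRST {b}; in P::=S b g, S is followed by b g with FIRST {b}; in D::=S, the suffix after S is empty, so FOLLOW(S) ⊇ FOLLOW(D) = {$, b, g}; in C::=b b S, the suffix after S is empty, so FOLLOW(S) ⊇ FOLLOW(C) = {b}. Thus FOLLOW(S) = {$, b, g}.
FOLLOW(D): in S::=D, the suffix after D is empty, so FOLLOW(D) ⊇ FOLLOW(S) = {$, b, g}; in R::=D g P, D is followed by g P with FIRST {g}; in R::=D C b, D is followed by C b with FIRST {b, g}; in C::=D P, D is followed by P with FIRST {b, g}. Thus FOLLOW(D) = {$, b, g}.
FOLLOW(P): in D::=P P (occurrence 1), P is followed by P with FIRST {b, g}; in D::=P P (occurrence 2), the suffix after P is empty, so FOLLOW(P) ⊇ FOLLOW(D) = {$, b, g}; in R::=D g P, the suffix after P is empty, so FOLLOW(P) ⊇ FOLLOW(R) = {g}; in C::=D P, the suffix after P is empty, so FOLLOW(P) ⊇ FOLLOW(C) = {b}. Thus FOLLOW(P) = {$, b, g}.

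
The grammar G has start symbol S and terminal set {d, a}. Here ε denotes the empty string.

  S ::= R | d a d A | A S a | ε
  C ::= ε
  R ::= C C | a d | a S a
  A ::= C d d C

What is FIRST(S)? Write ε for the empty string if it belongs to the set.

{ε, a, d}

FIRST(C): from C::=ε we get {ε}. So FIRST(C) = {ε}.
FIRST(R): from R::=C C we get {ε}; from R::=a d we get {a}; from R::=a S a we get {a}. So FIRST(R) = {ε, a}.
FIRST(A): from A::=C d d C we get {d}. So FIRST(A) = {d}.
FIRST(S): from S::=R we get {ε, a}; from S::=d a d A we get {d}; from S::=A S a we get {d}; from S::=ε we get {ε}. So FIRST(S) = {ε, a, d}.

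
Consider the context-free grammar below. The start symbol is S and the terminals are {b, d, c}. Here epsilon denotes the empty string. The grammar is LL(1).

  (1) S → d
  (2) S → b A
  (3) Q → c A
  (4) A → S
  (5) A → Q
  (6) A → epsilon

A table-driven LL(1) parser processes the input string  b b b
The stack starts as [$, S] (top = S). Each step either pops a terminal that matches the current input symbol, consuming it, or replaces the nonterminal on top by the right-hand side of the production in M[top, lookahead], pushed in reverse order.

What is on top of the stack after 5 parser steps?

A

     Stack  Input    Action
  1  $ S    b b b $  expand S → b A
  2  $ A b  b b b $  match b
  3  $ A    b b $    expand A → S
  4  $ S    b b $    expand S → b A
  5  $ A b  b b $    match b
Stack after step 5: $ A (top = A).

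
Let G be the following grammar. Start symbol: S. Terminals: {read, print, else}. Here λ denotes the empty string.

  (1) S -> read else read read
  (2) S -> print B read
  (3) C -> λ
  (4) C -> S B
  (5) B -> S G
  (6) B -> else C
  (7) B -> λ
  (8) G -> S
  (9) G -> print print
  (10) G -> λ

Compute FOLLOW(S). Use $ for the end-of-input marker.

{$, else, print, read}

FIRST(S) = {print, read}
FIRST(C) = {λ, print, read}  (via S B)
FIRST(B) = {λ, else, print, read}  (via S G)
FIRST(G) = {λ, print, read}  (via S)
FOLLOW(S) includes $ since S is the start symbol.
FOLLOW(S): in C->S B, S is followed by B with FIRST {λ, else, print, read}; in C->S B, the suffix after S is nullable, so FOLLOW(S) ⊇ FOLLOW(C) = {read}; in B->S G, S is followed by G with FIRST {λ, print, read}; in B->S G, the suffix after S is nullable, so FOLLOW(S) ⊇ FOLLOW(B) = {read}; in G->S, the suffix after S is empty, so FOLLOW(S) ⊇ FOLLOW(G) = {read}. Thus FOLLOW(S) = {$, else, print, read}.
FOLLOW(C): in B->else C, the suffix after C is empty, so FOLLOW(C) ⊇ FOLLOW(B) = {read}. Thus FOLLOW(C) = {read}.
FOLLOW(B): in S->print B read, B is followed by read with FIRST {read}; in C->S B, the suffix after B is empty, so FOLLOW(B) ⊇ FOLLOW(C) = {read}. Thus FOLLOW(B) = {read}.
FOLLOW(G): in B->S G, the suffix after G is empty, so FOLLOW(G) ⊇ FOLLOW(B) = {read}. Thus FOLLOW(G) = {read}.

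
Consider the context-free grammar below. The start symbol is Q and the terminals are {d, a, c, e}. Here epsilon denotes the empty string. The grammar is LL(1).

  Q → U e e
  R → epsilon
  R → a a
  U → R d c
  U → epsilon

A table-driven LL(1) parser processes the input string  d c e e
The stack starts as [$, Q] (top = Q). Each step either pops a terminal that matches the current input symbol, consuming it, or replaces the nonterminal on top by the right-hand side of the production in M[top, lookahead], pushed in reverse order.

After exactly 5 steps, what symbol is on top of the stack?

     Stack        Input      Action
  1  $ Q          d c e e $  expand Q → U e e
  2  $ e e U      d c e e $  expand U → R d c
  3  $ e e c d R  d c e e $  expand R → epsilon
  4  $ e e c d    d c e e $  match d
  5  $ e e c      c e e $    match c
Stack after step 5: $ e e (top = e).

e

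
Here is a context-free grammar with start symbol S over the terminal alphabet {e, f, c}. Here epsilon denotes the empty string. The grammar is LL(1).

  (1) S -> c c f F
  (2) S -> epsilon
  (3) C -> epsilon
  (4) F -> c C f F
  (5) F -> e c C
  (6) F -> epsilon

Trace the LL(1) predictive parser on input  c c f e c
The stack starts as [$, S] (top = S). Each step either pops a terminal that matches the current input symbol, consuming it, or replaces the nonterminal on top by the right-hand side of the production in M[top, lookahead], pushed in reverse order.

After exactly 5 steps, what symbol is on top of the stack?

e

     Stack      Input        Action
  1  $ S        c c f e c $  expand S -> c c f F
  2  $ F f c c  c c f e c $  match c
  3  $ F f c    c f e c $    match c
  4  $ F f      f e c $      match f
  5  $ F        e c $        expand F -> e c C
Stack after step 5: $ C c e (top = e).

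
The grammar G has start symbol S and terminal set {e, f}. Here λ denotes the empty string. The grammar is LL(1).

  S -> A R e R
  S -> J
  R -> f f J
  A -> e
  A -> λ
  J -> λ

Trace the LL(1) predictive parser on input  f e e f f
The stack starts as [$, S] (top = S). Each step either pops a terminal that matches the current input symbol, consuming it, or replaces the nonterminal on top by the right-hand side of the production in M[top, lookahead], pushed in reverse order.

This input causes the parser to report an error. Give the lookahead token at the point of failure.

e

     Stack        Input        Action
  1  $ S          f e e f f $  expand S -> A R e R
  2  $ R e R A    f e e f f $  expand A -> λ
  3  $ R e R      f e e f f $  expand R -> f f J
  4  $ R e J f f  f e e f f $  match f
  5  $ R e J f    e e f f $    error: top is terminal f but lookahead is e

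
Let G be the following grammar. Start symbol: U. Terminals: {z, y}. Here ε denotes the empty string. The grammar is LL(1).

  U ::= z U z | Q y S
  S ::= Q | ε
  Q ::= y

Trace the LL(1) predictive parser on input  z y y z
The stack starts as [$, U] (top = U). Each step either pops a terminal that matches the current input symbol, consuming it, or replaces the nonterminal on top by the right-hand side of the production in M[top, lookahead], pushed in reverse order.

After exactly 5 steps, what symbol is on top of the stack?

y

step 1: stack=$ U  input=z y y z $  — expand U ::= z U z
step 2: stack=$ z U z  input=z y y z $  — match z
step 3: stack=$ z U  input=y y z $  — expand U ::= Q y S
step 4: stack=$ z S y Q  input=y y z $  — expand Q ::= y
step 5: stack=$ z S y y  input=y y z $  — match y
Stack after step 5: $ z S y (top = y).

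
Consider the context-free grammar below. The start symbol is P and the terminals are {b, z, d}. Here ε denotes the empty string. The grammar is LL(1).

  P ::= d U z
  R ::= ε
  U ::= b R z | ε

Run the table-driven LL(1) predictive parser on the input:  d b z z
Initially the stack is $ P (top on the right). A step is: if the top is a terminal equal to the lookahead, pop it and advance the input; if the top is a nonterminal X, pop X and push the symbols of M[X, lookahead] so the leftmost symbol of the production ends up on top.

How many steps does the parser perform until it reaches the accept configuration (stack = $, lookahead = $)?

     Stack      Input      Action
  1  $ P        d b z z $  expand P ::= d U z
  2  $ z U d    d b z z $  match d
  3  $ z U      b z z $    expand U ::= b R z
  4  $ z z R b  b z z $    match b
  5  $ z z R    z z $      expand R ::= ε
  6  $ z z      z z $      match z
  7  $ z        z $        match z
Accept reached after 7 steps.

7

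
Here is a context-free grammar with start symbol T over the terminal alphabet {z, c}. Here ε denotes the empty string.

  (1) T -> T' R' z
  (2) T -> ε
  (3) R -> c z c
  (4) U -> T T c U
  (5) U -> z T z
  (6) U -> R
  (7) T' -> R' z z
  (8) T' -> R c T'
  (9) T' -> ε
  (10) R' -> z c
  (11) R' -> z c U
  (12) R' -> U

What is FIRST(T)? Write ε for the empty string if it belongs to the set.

FIRST(R) = {c}
FIRST(T) = {ε, c, z}  (via T' R' z)
FIRST(U) = {c, z}  (via T T c U, R)
FIRST(R') = {c, z}  (via U)
FIRST(T') = {ε, c, z}  (via R' z z, R c T')

{ε, c, z}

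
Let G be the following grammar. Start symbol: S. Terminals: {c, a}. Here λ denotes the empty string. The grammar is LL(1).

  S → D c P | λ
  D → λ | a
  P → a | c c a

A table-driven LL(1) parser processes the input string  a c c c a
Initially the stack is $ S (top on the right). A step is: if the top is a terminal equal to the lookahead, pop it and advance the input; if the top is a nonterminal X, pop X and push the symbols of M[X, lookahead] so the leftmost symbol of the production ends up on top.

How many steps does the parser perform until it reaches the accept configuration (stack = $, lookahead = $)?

8

     Stack    Input        Action
  1  $ S      a c c c a $  expand S → D c P
  2  $ P c D  a c c c a $  expand D → a
  3  $ P c a  a c c c a $  match a
  4  $ P c    c c c a $    match c
  5  $ P      c c a $      expand P → c c a
  6  $ a c c  c c a $      match c
  7  $ a c    c a $        match c
  8  $ a      a $          match a
Accept reached after 8 steps.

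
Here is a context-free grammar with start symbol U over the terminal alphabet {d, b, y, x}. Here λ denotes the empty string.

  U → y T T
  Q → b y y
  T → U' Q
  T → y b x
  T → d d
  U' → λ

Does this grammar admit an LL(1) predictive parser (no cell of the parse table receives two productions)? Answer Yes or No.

FIRST(U) = {y}
FIRST(Q) = {b}
FIRST(T) = {b, d, y}
FIRST(U') = {λ}
FOLLOW(U) = {$}
FOLLOW(Q) = {$, b, d, y}
FOLLOW(T) = {$, b, d, y}
FOLLOW(U') = {b}
Each cell of M receives at most one production.

Yes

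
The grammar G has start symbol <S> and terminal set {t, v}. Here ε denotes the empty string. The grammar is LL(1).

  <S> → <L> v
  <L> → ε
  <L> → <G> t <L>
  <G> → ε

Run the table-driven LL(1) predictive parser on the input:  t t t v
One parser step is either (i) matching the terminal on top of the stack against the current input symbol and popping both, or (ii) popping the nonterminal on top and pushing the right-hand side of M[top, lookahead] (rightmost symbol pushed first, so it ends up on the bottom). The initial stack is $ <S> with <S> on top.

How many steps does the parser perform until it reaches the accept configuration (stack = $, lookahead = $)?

12

step 1: stack=$ <S>  input=t t t v $  — expand <S> → <L> v
step 2: stack=$ v <L>  input=t t t v $  — expand <L> → <G> t <L>
step 3: stack=$ v <L> t <G>  input=t t t v $  — expand <G> → ε
step 4: stack=$ v <L> t  input=t t t v $  — match t
step 5: stack=$ v <L>  input=t t v $  — expand <L> → <G> t <L>
step 6: stack=$ v <L> t <G>  input=t t v $  — expand <G> → ε
step 7: stack=$ v <L> t  input=t t v $  — match t
step 8: stack=$ v <L>  input=t v $  — expand <L> → <G> t <L>
step 9: stack=$ v <L> t <G>  input=t v $  — expand <G> → ε
step 10: stack=$ v <L> t  input=t v $  — match t
step 11: stack=$ v <L>  input=v $  — expand <L> → ε
step 12: stack=$ v  input=v $  — match v
Accept reached after 12 steps.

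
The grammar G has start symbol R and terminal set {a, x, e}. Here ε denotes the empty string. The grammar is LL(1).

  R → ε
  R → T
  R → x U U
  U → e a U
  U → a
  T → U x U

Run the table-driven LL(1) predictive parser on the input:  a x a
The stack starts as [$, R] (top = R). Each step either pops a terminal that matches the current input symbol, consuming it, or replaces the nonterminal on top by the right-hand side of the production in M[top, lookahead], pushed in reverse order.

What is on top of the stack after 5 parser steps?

     Stack    Input    Action
  1  $ R      a x a $  expand R → T
  2  $ T      a x a $  expand T → U x U
  3  $ U x U  a x a $  expand U → a
  4  $ U x a  a x a $  match a
  5  $ U x    x a $    match x
Stack after step 5: $ U (top = U).

U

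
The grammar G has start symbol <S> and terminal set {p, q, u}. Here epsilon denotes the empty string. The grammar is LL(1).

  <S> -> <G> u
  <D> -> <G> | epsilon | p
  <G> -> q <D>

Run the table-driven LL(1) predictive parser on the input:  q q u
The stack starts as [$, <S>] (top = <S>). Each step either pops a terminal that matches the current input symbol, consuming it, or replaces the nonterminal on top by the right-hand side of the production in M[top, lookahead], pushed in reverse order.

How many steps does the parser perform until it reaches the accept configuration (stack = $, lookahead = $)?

step 1: stack=$ <S>  input=q q u $  — expand <S> -> <G> u
step 2: stack=$ u <G>  input=q q u $  — expand <G> -> q <D>
step 3: stack=$ u <D> q  input=q q u $  — match q
step 4: stack=$ u <D>  input=q u $  — expand <D> -> <G>
step 5: stack=$ u <G>  input=q u $  — expand <G> -> q <D>
step 6: stack=$ u <D> q  input=q u $  — match q
step 7: stack=$ u <D>  input=u $  — expand <D> -> epsilon
step 8: stack=$ u  input=u $  — match u
Accept reached after 8 steps.

8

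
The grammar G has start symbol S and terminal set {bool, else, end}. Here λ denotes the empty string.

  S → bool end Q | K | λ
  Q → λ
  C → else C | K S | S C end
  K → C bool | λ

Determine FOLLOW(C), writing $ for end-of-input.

FIRST(Q): from Q→λ we get {λ}. So FIRST(Q) = {λ}.
FIRST(S): from S→bool end Q we get {bool}; from S→K we get {λ, bool, else, end}; from S→λ we get {λ}. So FIRST(S) = {λ, bool, else, end}.
FIRST(C): from C→else C we get {else}; from C→K S we get {λ, bool, else, end}; from C→S C end we get {bool, else, end}. So FIRST(C) = {λ, bool, else, end}.
FIRST(K): from K→C bool we get {bool, else, end}; from K→λ we get {λ}. So FIRST(K) = {λ, bool, else, end}.
FOLLOW(S) includes $ since S is the start symbol.
FOLLOW(C): in C→else C, the suffix after C is empty (adds nothing new); in C→S C end, C is followed by end with FIRST {end}; in K→C bool, C is followed by bool with FIRST {bool}. Thus FOLLOW(C) = {bool, end}.
FOLLOW(S): in C→K S, the suffix after S is empty, so FOLLOW(S) ⊇ FOLLOW(C) = {bool, end}; in C→S C end, S is followed by C end with FIRST {bool, else, end}. Thus FOLLOW(S) = {$, bool, else, end}.
FOLLOW(Q): in S→bool end Q, the suffix after Q is empty, so FOLLOW(Q) ⊇ FOLLOW(S) = {$, bool, else, end}. Thus FOLLOW(Q) = {$, bool, else, end}.
FOLLOW(K): in S→K, the suffix after K is empty, so FOLLOW(K) ⊇ FOLLOW(S) = {$, bool, else, end}; in C→K S, K is followed by S with FIRST {λ, bool, else, end}; in C→K S, the suffix after K is nullable, so FOLLOW(K) ⊇ FOLLOW(C) = {bool, end}. Thus FOLLOW(K) = {$, bool, else, end}.

{bool, end}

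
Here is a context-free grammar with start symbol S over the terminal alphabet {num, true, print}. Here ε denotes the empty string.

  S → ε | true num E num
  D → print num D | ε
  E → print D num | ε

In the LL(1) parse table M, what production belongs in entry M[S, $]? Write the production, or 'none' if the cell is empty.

S → ε

FIRST(S): from S→ε we get {ε}; from S→true num E num we get {true}. So FIRST(S) = {ε, true}.
FIRST(D): from D→print num D we get {print}; from D→ε we get {ε}. So FIRST(D) = {ε, print}.
FIRST(E): from E→print D num we get {print}; from E→ε we get {ε}. So FIRST(E) = {ε, print}.
FOLLOW(S) includes $ since S is the start symbol.
FOLLOW(S): S appears on no right-hand side. Thus FOLLOW(S) = {$}.
For S → ε: FIRST(ε) = {ε}, so it goes in M[S, t] for t ∈ {}; since ε ∈ FIRST, also for every t ∈ FOLLOW(S) = {$}.
For S → true num E num: FIRST(true num E num) = {true}, so it goes in M[S, t] for t ∈ {true}.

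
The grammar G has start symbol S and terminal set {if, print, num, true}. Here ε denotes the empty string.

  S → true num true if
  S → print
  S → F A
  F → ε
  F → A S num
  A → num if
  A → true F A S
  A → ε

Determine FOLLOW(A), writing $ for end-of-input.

{$, num, print, true}

FIRST(A) = {ε, num, true}
FIRST(S) = {ε, num, print, true}  (via F A)
FIRST(F) = {ε, num, print, true}  (via A S num)
FOLLOW(S) includes $ since S is the start symbol.
FOLLOW(S): in F→A S num, S is followed by num with FIRST {num}; in A→true F A S, the suffix after S is empty, so FOLLOW(S) ⊇ FOLLOW(A) = {$, num, print, true}. Thus FOLLOW(S) = {$, num, print, true}.
FOLLOW(A): in S→F A, the suffix after A is empty, so FOLLOW(A) ⊇ FOLLOW(S) = {$, num, print, true}; in F→A S num, A is followed by S num with FIRST {num, print, true}; in A→true F A S, A is followed by S with FIRST {ε, num, print, true}; in A→true F A S, the suffix after A is nullable (adds nothing new). Thus FOLLOW(A) = {$, num, print, true}.
FOLLOW(F): in S→F A, F is followed by A with FIRST {ε, num, true}; in S→F A, the suffix after F is nullable, so FOLLOW(F) ⊇ FOLLOW(S) = {$, num, print, true}; in A→true F A S, F is followed by A S with FIRST {ε, num, print, true}; in A→true F A S, the suffix after F is nullable, so FOLLOW(F) ⊇ FOLLOW(A) = {$, num, print, true}. Thus FOLLOW(F) = {$, num, print, true}.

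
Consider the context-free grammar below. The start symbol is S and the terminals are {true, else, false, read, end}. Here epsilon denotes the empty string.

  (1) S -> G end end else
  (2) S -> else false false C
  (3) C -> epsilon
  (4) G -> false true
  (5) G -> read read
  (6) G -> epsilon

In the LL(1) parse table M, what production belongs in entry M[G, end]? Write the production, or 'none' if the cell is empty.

FIRST(C) = {epsilon}
FIRST(G) = {epsilon, false, read}
FIRST(S) = {else, end, false, read}  (via G end end else)
FOLLOW(S) includes $ since S is the start symbol.
FOLLOW(G): in S->G end end else, G is followed by end end else with FIRST {end}. Thus FOLLOW(G) = {end}.
For G -> false true: FIRST(false true) = {false}, so it goes in M[G, t] for t ∈ {false}.
For G -> read read: FIRST(read read) = {read}, so it goes in M[G, t] for t ∈ {read}.
For G -> epsilon: FIRST(epsilon) = {epsilon}, so it goes in M[G, t] for t ∈ {}; since epsilon ∈ FIRST, also for every t ∈ FOLLOW(G) = {end}.

G -> epsilon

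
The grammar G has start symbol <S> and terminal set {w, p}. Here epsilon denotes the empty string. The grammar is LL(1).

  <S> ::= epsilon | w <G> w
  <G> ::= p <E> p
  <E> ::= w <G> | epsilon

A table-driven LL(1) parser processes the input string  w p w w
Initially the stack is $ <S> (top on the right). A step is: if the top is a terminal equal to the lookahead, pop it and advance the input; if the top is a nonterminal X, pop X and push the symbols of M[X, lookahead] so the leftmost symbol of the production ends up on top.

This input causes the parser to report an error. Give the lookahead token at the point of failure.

     Stack        Input      Action
  1  $ <S>        w p w w $  expand <S> ::= w <G> w
  2  $ w <G> w    w p w w $  match w
  3  $ w <G>      p w w $    expand <G> ::= p <E> p
  4  $ w p <E> p  p w w $    match p
  5  $ w p <E>    w w $      expand <E> ::= w <G>
  6  $ w p <G> w  w w $      match w
  7  $ w p <G>    w $        error: M[<G>, w] is empty

w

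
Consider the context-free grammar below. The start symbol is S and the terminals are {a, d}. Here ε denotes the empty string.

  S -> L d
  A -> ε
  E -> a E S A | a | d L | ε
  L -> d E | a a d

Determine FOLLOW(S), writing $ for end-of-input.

FIRST(A) = {ε}
FIRST(E) = {ε, a, d}
FIRST(L) = {a, d}
FIRST(S) = {a, d}  (via L d)
FOLLOW(S) includes $ since S is the start symbol.
FOLLOW(S): in E->a E S A, S is followed by A with FIRST {ε}; in E->a E S A, the suffix after S is nullable, so FOLLOW(S) ⊇ FOLLOW(E) = {a, d}. Thus FOLLOW(S) = {$, a, d}.
FOLLOW(A): in E->a E S A, the suffix after A is empty, so FOLLOW(A) ⊇ FOLLOW(E) = {a, d}. Thus FOLLOW(A) = {a, d}.
FOLLOW(E): in E->a E S A, E is followed by S A with FIRST {a, d}; in L->d E, the suffix after E is empty, so FOLLOW(E) ⊇ FOLLOW(L) = {a, d}. Thus FOLLOW(E) = {a, d}.
FOLLOW(L): in S->L d, L is followed by d with FIRST {d}; in E->d L, the suffix after L is empty, so FOLLOW(L) ⊇ FOLLOW(E) = {a, d}. Thus FOLLOW(L) = {a, d}.

{$, a, d}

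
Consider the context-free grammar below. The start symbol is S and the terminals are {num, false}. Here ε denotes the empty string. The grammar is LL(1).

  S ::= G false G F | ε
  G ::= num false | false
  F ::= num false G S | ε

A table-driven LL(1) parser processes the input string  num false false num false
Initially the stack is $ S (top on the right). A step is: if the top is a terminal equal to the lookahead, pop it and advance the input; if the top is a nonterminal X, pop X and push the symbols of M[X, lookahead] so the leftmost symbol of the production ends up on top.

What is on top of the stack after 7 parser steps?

step 1: stack=$ S  input=num false false num false $  — expand S ::= G false G F
step 2: stack=$ F G false G  input=num false false num false $  — expand G ::= num false
step 3: stack=$ F G false false num  input=num false false num false $  — match num
step 4: stack=$ F G false false  input=false false num false $  — match false
step 5: stack=$ F G false  input=false num false $  — match false
step 6: stack=$ F G  input=num false $  — expand G ::= num false
step 7: stack=$ F false num  input=num false $  — match num
Stack after step 7: $ F false (top = false).

false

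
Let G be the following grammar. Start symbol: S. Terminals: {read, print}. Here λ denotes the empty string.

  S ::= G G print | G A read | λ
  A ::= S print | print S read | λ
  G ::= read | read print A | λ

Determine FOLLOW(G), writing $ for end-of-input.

{print, read}

FIRST(G): from G::=read we get {read}; from G::=read print A we get {read}; from G::=λ we get {λ}. So FIRST(G) = {λ, read}.
FIRST(S): from S::=G G print we get {print, read}; from S::=G A read we get {print, read}; from S::=λ we get {λ}. So FIRST(S) = {λ, print, read}.
FIRST(A): from A::=S print we get {print, read}; from A::=print S read we get {print}; from A::=λ we get {λ}. So FIRST(A) = {λ, print, read}.
FOLLOW(S) includes $ since S is the start symbol.
FOLLOW(S): in A::=S print, S is followed by print with FIRST {print}; in A::=print S read, S is followed by read with FIRST {read}. Thus FOLLOW(S) = {$, print, read}.
FOLLOW(G): in S::=G G print (occurrence 1), G is followed by G print with FIRST {print, read}; in S::=G G print (occurrence 2), G is followed by print with FIRST {print}; in S::=G A read, G is followed by A read with FIRST {print, read}. Thus FOLLOW(G) = {print, read}.
FOLLOW(A): in S::=G A read, A is followed by read with FIRST {read}; in G::=read print A, the suffix after A is empty, so FOLLOW(A) ⊇ FOLLOW(G) = {print, read}. Thus FOLLOW(A) = {print, read}.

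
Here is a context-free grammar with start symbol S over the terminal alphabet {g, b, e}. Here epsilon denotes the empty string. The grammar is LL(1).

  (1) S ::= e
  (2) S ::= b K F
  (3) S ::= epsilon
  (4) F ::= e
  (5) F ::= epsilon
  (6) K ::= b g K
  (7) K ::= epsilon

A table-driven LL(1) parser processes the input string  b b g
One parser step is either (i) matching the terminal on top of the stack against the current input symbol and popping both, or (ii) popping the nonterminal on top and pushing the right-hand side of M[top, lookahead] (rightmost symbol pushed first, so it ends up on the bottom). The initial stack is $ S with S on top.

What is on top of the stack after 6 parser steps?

F

step 1: stack=$ S  input=b b g $  — expand S ::= b K F
step 2: stack=$ F K b  input=b b g $  — match b
step 3: stack=$ F K  input=b g $  — expand K ::= b g K
step 4: stack=$ F K g b  input=b g $  — match b
step 5: stack=$ F K g  input=g $  — match g
step 6: stack=$ F K  input=$  — expand K ::= epsilon
Stack after step 6: $ F (top = F).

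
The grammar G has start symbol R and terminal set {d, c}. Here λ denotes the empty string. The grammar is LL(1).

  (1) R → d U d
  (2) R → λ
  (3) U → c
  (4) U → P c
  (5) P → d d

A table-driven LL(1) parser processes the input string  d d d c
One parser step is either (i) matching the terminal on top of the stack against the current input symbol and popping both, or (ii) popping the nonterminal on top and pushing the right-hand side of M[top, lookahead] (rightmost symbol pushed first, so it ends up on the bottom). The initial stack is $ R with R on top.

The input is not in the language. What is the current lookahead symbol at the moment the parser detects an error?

     Stack      Input      Action
  1  $ R        d d d c $  expand R → d U d
  2  $ d U d    d d d c $  match d
  3  $ d U      d d c $    expand U → P c
  4  $ d c P    d d c $    expand P → d d
  5  $ d c d d  d d c $    match d
  6  $ d c d    d c $      match d
  7  $ d c      c $        match c
  8  $ d        $          error: top is terminal d but lookahead is $

$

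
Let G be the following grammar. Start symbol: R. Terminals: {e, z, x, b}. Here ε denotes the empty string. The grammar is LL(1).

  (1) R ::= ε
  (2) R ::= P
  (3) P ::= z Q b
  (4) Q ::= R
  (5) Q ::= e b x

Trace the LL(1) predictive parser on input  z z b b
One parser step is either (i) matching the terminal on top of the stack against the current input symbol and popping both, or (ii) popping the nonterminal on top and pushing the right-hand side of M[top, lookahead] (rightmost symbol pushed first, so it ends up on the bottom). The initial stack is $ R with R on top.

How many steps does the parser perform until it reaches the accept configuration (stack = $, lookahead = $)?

11

      Stack      Input      Action
   1  $ R        z z b b $  expand R ::= P
   2  $ P        z z b b $  expand P ::= z Q b
   3  $ b Q z    z z b b $  match z
   4  $ b Q      z b b $    expand Q ::= R
   5  $ b R      z b b $    expand R ::= P
   6  $ b P      z b b $    expand P ::= z Q b
   7  $ b b Q z  z b b $    match z
   8  $ b b Q    b b $      expand Q ::= R
   9  $ b b R    b b $      expand R ::= ε
  10  $ b b      b b $      match b
  11  $ b        b $        match b
Accept reached after 11 steps.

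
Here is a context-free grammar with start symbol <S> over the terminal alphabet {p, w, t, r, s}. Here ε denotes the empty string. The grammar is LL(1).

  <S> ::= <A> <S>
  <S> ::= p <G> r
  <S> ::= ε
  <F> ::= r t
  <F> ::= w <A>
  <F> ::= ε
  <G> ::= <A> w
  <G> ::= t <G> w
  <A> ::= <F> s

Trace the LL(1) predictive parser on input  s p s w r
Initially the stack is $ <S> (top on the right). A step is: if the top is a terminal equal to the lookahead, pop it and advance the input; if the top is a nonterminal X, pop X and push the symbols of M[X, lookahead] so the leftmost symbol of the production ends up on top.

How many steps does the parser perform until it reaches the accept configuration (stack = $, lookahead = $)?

12

step 1: stack=$ <S>  input=s p s w r $  — expand <S> ::= <A> <S>
step 2: stack=$ <S> <A>  input=s p s w r $  — expand <A> ::= <F> s
step 3: stack=$ <S> s <F>  input=s p s w r $  — expand <F> ::= ε
step 4: stack=$ <S> s  input=s p s w r $  — match s
step 5: stack=$ <S>  input=p s w r $  — expand <S> ::= p <G> r
step 6: stack=$ r <G> p  input=p s w r $  — match p
step 7: stack=$ r <G>  input=s w r $  — expand <G> ::= <A> w
step 8: stack=$ r w <A>  input=s w r $  — expand <A> ::= <F> s
step 9: stack=$ r w s <F>  input=s w r $  — expand <F> ::= ε
step 10: stack=$ r w s  input=s w r $  — match s
step 11: stack=$ r w  input=w r $  — match w
step 12: stack=$ r  input=r $  — match r
Accept reached after 12 steps.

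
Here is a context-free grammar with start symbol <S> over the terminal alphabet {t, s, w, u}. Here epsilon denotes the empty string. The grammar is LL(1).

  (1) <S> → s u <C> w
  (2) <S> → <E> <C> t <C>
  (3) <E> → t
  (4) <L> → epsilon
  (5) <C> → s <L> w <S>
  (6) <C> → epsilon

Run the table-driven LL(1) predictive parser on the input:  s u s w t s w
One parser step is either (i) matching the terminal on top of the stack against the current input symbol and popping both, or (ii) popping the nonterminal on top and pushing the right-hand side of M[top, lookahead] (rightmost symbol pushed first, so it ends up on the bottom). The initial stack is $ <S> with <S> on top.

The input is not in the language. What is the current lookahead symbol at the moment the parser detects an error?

$

      Stack                  Input            Action
   1  $ <S>                  s u s w t s w $  expand <S> → s u <C> w
   2  $ w <C> u s            s u s w t s w $  match s
   3  $ w <C> u              u s w t s w $    match u
   4  $ w <C>                s w t s w $      expand <C> → s <L> w <S>
   5  $ w <S> w <L> s        s w t s w $      match s
   6  $ w <S> w <L>          w t s w $        expand <L> → epsilon
   7  $ w <S> w              w t s w $        match w
   8  $ w <S>                t s w $          expand <S> → <E> <C> t <C>
   9  $ w <C> t <C> <E>      t s w $          expand <E> → t
  10  $ w <C> t <C> t        t s w $          match t
  11  $ w <C> t <C>          s w $            expand <C> → s <L> w <S>
  12  $ w <C> t <S> w <L> s  s w $            match s
  13  $ w <C> t <S> w <L>    w $              expand <L> → epsilon
  14  $ w <C> t <S> w        w $              match w
  15  $ w <C> t <S>          $                error: M[<S>, $] is empty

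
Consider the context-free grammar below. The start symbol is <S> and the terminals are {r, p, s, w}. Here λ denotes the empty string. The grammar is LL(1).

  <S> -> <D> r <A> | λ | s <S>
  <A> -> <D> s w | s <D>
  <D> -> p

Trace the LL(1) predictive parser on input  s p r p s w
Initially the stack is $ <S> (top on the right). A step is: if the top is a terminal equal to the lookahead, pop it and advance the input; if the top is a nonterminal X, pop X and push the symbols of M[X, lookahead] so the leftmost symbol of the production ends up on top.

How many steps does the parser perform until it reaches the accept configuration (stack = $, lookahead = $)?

      Stack        Input          Action
   1  $ <S>        s p r p s w $  expand <S> -> s <S>
   2  $ <S> s      s p r p s w $  match s
   3  $ <S>        p r p s w $    expand <S> -> <D> r <A>
   4  $ <A> r <D>  p r p s w $    expand <D> -> p
   5  $ <A> r p    p r p s w $    match p
   6  $ <A> r      r p s w $      match r
   7  $ <A>        p s w $        expand <A> -> <D> s w
   8  $ w s <D>    p s w $        expand <D> -> p
   9  $ w s p      p s w $        match p
  10  $ w s        s w $          match s
  11  $ w          w $            match w
Accept reached after 11 steps.

11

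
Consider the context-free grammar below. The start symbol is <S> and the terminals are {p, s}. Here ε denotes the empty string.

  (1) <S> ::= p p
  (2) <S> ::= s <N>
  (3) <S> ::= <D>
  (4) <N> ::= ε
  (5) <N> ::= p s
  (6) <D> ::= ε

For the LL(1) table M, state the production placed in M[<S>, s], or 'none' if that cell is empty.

<S> ::= s <N>

FIRST(<N>): from <N>::=ε we get {ε}; from <N>::=p s we get {p}. So FIRST(<N>) = {ε, p}.
FIRST(<D>): from <D>::=ε we get {ε}. So FIRST(<D>) = {ε}.
FIRST(<S>): from <S>::=p p we get {p}; from <S>::=s <N> we get {s}; from <S>::=<D> we get {ε}. So FIRST(<S>) = {ε, p, s}.
FOLLOW(<S>) includes $ since <S> is the start symbol.
FOLLOW(<S>): <S> appears on no right-hand side. Thus FOLLOW(<S>) = {$}.
For <S> ::= p p: FIRST(p p) = {p}, so it goes in M[<S>, t] for t ∈ {p}.
For <S> ::= s <N>: FIRST(s <N>) = {s}, so it goes in M[<S>, t] for t ∈ {s}.
For <S> ::= <D>: FIRST(<D>) = {ε}, so it goes in M[<S>, t] for t ∈ {}; since ε ∈ FIRST, also for every t ∈ FOLLOW(<S>) = {$}.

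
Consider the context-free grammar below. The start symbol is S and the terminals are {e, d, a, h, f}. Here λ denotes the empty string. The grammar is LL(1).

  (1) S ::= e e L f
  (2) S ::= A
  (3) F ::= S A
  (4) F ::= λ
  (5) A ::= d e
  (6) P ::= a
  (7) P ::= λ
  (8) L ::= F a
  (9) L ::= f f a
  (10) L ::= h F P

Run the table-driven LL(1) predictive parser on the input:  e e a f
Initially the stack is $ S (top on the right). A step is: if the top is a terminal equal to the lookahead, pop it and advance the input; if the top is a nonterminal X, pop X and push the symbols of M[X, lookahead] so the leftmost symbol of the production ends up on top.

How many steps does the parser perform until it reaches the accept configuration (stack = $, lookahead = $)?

7

     Stack      Input      Action
  1  $ S        e e a f $  expand S ::= e e L f
  2  $ f L e e  e e a f $  match e
  3  $ f L e    e a f $    match e
  4  $ f L      a f $      expand L ::= F a
  5  $ f a F    a f $      expand F ::= λ
  6  $ f a      a f $      match a
  7  $ f        f $        match f
Accept reached after 7 steps.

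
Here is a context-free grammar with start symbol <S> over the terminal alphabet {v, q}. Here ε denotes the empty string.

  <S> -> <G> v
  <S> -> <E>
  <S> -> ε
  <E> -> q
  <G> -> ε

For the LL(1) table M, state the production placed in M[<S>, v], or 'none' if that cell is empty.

<S> -> <G> v

FIRST(<E>) = {q}
FIRST(<G>) = {ε}
FIRST(<S>) = {ε, q, v}  (via <G> v, <E>)
FOLLOW(<S>) includes $ since <S> is the start symbol.
FOLLOW(<S>): <S> appears on no right-hand side. Thus FOLLOW(<S>) = {$}.
For <S> -> <G> v: FIRST(<G> v) = {v}, so it goes in M[<S>, t] for t ∈ {v}.
For <S> -> <E>: FIRST(<E>) = {q}, so it goes in M[<S>, t] for t ∈ {q}.
For <S> -> ε: FIRST(ε) = {ε}, so it goes in M[<S>, t] for t ∈ {}; since ε ∈ FIRST, also for every t ∈ FOLLOW(<S>) = {$}.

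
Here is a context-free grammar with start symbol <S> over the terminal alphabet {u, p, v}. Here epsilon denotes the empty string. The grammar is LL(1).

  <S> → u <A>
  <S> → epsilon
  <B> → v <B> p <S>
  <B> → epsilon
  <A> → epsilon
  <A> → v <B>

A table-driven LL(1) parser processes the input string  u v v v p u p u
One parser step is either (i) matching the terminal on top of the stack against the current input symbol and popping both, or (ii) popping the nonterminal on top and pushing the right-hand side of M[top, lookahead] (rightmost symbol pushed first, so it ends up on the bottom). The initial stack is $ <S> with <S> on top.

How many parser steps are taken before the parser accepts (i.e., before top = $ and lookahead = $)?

step 1: stack=$ <S>  input=u v v v p u p u $  — expand <S> → u <A>
step 2: stack=$ <A> u  input=u v v v p u p u $  — match u
step 3: stack=$ <A>  input=v v v p u p u $  — expand <A> → v <B>
step 4: stack=$ <B> v  input=v v v p u p u $  — match v
step 5: stack=$ <B>  input=v v p u p u $  — expand <B> → v <B> p <S>
step 6: stack=$ <S> p <B> v  input=v v p u p u $  — match v
step 7: stack=$ <S> p <B>  input=v p u p u $  — expand <B> → v <B> p <S>
step 8: stack=$ <S> p <S> p <B> v  input=v p u p u $  — match v
step 9: stack=$ <S> p <S> p <B>  input=p u p u $  — expand <B> → epsilon
step 10: stack=$ <S> p <S> p  input=p u p u $  — match p
step 11: stack=$ <S> p <S>  input=u p u $  — expand <S> → u <A>
step 12: stack=$ <S> p <A> u  input=u p u $  — match u
step 13: stack=$ <S> p <A>  input=p u $  — expand <A> → epsilon
step 14: stack=$ <S> p  input=p u $  — match p
step 15: stack=$ <S>  input=u $  — expand <S> → u <A>
step 16: stack=$ <A> u  input=u $  — match u
step 17: stack=$ <A>  input=$  — expand <A> → epsilon
Accept reached after 17 steps.

17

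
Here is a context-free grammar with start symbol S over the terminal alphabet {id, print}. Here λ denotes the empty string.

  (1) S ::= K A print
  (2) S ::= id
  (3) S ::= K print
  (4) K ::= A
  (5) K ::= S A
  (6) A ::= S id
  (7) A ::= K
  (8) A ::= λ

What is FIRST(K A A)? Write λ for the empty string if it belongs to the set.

FIRST(S): from S::=K A print we get {id, print}; from S::=id we get {id}; from S::=K print we get {id, print}. So FIRST(S) = {id, print}.
FIRST(K): from K::=A we get {λ, id, print}; from K::=S A we get {id, print}. So FIRST(K) = {λ, id, print}.
FIRST(A): from A::=S id we get {id, print}; from A::=K we get {λ, id, print}; from A::=λ we get {λ}. So FIRST(A) = {λ, id, print}.
FIRST(K A A): take FIRST of each symbol in turn, carrying on past any symbol whose FIRST contains λ; result {λ, id, print}.

{λ, id, print}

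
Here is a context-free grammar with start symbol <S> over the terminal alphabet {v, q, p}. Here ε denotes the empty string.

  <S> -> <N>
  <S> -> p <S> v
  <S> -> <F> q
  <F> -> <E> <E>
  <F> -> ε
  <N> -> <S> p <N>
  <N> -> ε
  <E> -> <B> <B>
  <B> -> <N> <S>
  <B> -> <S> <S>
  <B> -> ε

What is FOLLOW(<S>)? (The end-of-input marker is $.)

FIRST(<S>) = {ε, p, q}  (via <N>, <F> q)
FIRST(<N>) = {ε, p, q}  (via <S> p <N>)
FIRST(<B>) = {ε, p, q}  (via <N> <S>, <S> <S>)
FIRST(<E>) = {ε, p, q}  (via <B> <B>)
FIRST(<F>) = {ε, p, q}  (via <E> <E>)
FOLLOW(<S>) includes $ since <S> is the start symbol.
FOLLOW(<F>): in <S>-><F> q, <F> is followed by q with FIRST {q}. Thus FOLLOW(<F>) = {q}.
FOLLOW(<E>): in <F>-><E> <E> (occurrence 1), <E> is followed by <E> with FIRST {ε, p, q}; in <F>-><E> <E> (occurrence 1), the suffix after <E> is nullable, so FOLLOW(<E>) ⊇ FOLLOW(<F>) = {q}; in <F>-><E> <E> (occurrence 2), the suffix after <E> is empty, so FOLLOW(<E>) ⊇ FOLLOW(<F>) = {q}. Thus FOLLOW(<E>) = {p, q}.
FOLLOW(<B>): in <E>-><B> <B> (occurrence 1), <B> is followed by <B> with FIRST {ε, p, q}; in <E>-><B> <B> (occurrence 1), the suffix after <B> is nullable, so FOLLOW(<B>) ⊇ FOLLOW(<E>) = {p, q}; in <E>-><B> <B> (occurrence 2), the suffix after <B> is empty, so FOLLOW(<B>) ⊇ FOLLOW(<E>) = {p, q}. Thus FOLLOW(<B>) = {p, q}.
FOLLOW(<S>): in <S>->p <S> v, <S> is followed by v with FIRST {v}; in <N>-><S> p <N>, <S> is followed by p <N> with FIRST {p}; in <B>-><N> <S>, the suffix after <S> is empty, so FOLLOW(<S>) ⊇ FOLLOW(<B>) = {p, q}; in <B>-><S> <S> (occurrence 1), <S> is followed by <S> with FIRST {ε, p, q}; in <B>-><S> <S> (occurrence 1), the suffix after <S> is nullable, so FOLLOW(<S>) ⊇ FOLLOW(<B>) = {p, q}; in <B>-><S> <S> (occurrence 2), the suffix after <S> is empty, so FOLLOW(<S>) ⊇ FOLLOW(<B>) = {p, q}. Thus FOLLOW(<S>) = {$, p, q, v}.
FOLLOW(<N>): in <S>-><N>, the suffix after <N> is empty, so FOLLOW(<N>) ⊇ FOLLOW(<S>) = {$, p, q, v}; in <N>-><S> p <N>, the suffix after <N> is empty (adds nothing new); in <B>-><N> <S>, <N> is followed by <S> with FIRST {ε, p, q}; in <B>-><N> <S>, the suffix after <N> is nullable, so FOLLOW(<N>) ⊇ FOLLOW(<B>) = {p, q}. Thus FOLLOW(<N>) = {$, p, q, v}.

{$, p, q, v}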